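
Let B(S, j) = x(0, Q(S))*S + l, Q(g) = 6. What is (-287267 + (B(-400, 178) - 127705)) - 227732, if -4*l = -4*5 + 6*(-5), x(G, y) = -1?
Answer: -1284583/2 ≈ -6.4229e+5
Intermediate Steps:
l = 25/2 (l = -(-4*5 + 6*(-5))/4 = -(-20 - 30)/4 = -¼*(-50) = 25/2 ≈ 12.500)
B(S, j) = 25/2 - S (B(S, j) = -S + 25/2 = 25/2 - S)
(-287267 + (B(-400, 178) - 127705)) - 227732 = (-287267 + ((25/2 - 1*(-400)) - 127705)) - 227732 = (-287267 + ((25/2 + 400) - 127705)) - 227732 = (-287267 + (825/2 - 127705)) - 227732 = (-287267 - 254585/2) - 227732 = -829119/2 - 227732 = -1284583/2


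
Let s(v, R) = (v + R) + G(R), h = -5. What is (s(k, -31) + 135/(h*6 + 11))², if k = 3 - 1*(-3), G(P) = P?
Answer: 1437601/361 ≈ 3982.3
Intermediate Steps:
k = 6 (k = 3 + 3 = 6)
s(v, R) = v + 2*R (s(v, R) = (v + R) + R = (R + v) + R = v + 2*R)
(s(k, -31) + 135/(h*6 + 11))² = ((6 + 2*(-31)) + 135/(-5*6 + 11))² = ((6 - 62) + 135/(-30 + 11))² = (-56 + 135/(-19))² = (-56 + 135*(-1/19))² = (-56 - 135/19)² = (-1199/19)² = 1437601/361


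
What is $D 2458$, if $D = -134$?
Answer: $-329372$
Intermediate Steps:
$D 2458 = \left(-134\right) 2458 = -329372$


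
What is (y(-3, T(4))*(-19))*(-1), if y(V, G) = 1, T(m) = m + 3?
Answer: 19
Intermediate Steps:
T(m) = 3 + m
(y(-3, T(4))*(-19))*(-1) = (1*(-19))*(-1) = -19*(-1) = 19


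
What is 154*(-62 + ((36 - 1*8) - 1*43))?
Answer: -11858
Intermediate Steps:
154*(-62 + ((36 - 1*8) - 1*43)) = 154*(-62 + ((36 - 8) - 43)) = 154*(-62 + (28 - 43)) = 154*(-62 - 15) = 154*(-77) = -11858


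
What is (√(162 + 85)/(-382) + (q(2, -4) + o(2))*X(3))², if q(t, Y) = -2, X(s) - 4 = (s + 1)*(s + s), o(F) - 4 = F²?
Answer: (64176 - √247)²/145924 ≈ 28210.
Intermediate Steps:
o(F) = 4 + F²
X(s) = 4 + 2*s*(1 + s) (X(s) = 4 + (s + 1)*(s + s) = 4 + (1 + s)*(2*s) = 4 + 2*s*(1 + s))
(√(162 + 85)/(-382) + (q(2, -4) + o(2))*X(3))² = (√(162 + 85)/(-382) + (-2 + (4 + 2²))*(4 + 2*3 + 2*3²))² = (√247*(-1/382) + (-2 + (4 + 4))*(4 + 6 + 2*9))² = (-√247/382 + (-2 + 8)*(4 + 6 + 18))² = (-√247/382 + 6*28)² = (-√247/382 + 168)² = (168 - √247/382)²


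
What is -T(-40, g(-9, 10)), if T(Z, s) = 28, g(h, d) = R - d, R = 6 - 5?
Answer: -28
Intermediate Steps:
R = 1
g(h, d) = 1 - d
-T(-40, g(-9, 10)) = -1*28 = -28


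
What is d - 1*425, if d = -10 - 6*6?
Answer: -471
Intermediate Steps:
d = -46 (d = -10 - 36 = -46)
d - 1*425 = -46 - 1*425 = -46 - 425 = -471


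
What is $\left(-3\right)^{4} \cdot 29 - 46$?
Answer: $2303$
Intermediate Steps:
$\left(-3\right)^{4} \cdot 29 - 46 = 81 \cdot 29 - 46 = 2349 - 46 = 2303$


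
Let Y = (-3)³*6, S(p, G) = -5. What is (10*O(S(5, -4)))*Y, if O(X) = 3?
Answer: -4860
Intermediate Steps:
Y = -162 (Y = -27*6 = -162)
(10*O(S(5, -4)))*Y = (10*3)*(-162) = 30*(-162) = -4860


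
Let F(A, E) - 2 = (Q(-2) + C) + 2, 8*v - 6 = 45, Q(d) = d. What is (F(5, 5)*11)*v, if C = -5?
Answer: -1683/8 ≈ -210.38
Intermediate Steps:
v = 51/8 (v = ¾ + (⅛)*45 = ¾ + 45/8 = 51/8 ≈ 6.3750)
F(A, E) = -3 (F(A, E) = 2 + ((-2 - 5) + 2) = 2 + (-7 + 2) = 2 - 5 = -3)
(F(5, 5)*11)*v = -3*11*(51/8) = -33*51/8 = -1683/8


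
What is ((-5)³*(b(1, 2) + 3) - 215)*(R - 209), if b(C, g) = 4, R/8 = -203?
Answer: 1997970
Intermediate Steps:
R = -1624 (R = 8*(-203) = -1624)
((-5)³*(b(1, 2) + 3) - 215)*(R - 209) = ((-5)³*(4 + 3) - 215)*(-1624 - 209) = (-125*7 - 215)*(-1833) = (-875 - 215)*(-1833) = -1090*(-1833) = 1997970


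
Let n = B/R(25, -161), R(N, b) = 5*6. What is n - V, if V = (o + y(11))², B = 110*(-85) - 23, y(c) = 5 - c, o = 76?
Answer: -156373/30 ≈ -5212.4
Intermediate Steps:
R(N, b) = 30
B = -9373 (B = -9350 - 23 = -9373)
V = 4900 (V = (76 + (5 - 1*11))² = (76 + (5 - 11))² = (76 - 6)² = 70² = 4900)
n = -9373/30 ≈ -312.43
n - V = -9373/30 - 1*4900 = -9373/30 - 4900 = -156373/30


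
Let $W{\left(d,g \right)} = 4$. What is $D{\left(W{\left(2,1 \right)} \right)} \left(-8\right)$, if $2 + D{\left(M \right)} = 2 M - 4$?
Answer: $-16$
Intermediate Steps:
$D{\left(M \right)} = -6 + 2 M$ ($D{\left(M \right)} = -2 + \left(2 M - 4\right) = -2 + \left(-4 + 2 M\right) = -6 + 2 M$)
$D{\left(W{\left(2,1 \right)} \right)} \left(-8\right) = \left(-6 + 2 \cdot 4\right) \left(-8\right) = \left(-6 + 8\right) \left(-8\right) = 2 \left(-8\right) = -16$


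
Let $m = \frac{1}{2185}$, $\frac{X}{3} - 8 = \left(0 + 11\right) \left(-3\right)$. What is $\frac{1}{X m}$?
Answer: $- \frac{437}{15} \approx -29.133$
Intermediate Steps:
$X = -75$ ($X = 24 + 3 \left(0 + 11\right) \left(-3\right) = 24 + 3 \cdot 11 \left(-3\right) = 24 + 3 \left(-33\right) = 24 - 99 = -75$)
$m = \frac{1}{2185} \approx 0.00045767$
$\frac{1}{X m} = \frac{1}{\left(-75\right) \frac{1}{2185}} = \frac{1}{- \frac{15}{437}} = - \frac{437}{15}$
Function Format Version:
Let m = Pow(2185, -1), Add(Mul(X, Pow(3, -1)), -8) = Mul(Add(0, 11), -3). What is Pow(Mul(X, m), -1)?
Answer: Rational(-437, 15) ≈ -29.133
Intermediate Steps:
X = -75 (X = Add(24, Mul(3, Mul(Add(0, 11), -3))) = Add(24, Mul(3, Mul(11, -3))) = Add(24, Mul(3, -33)) = Add(24, -99) = -75)
m = Rational(1, 2185) ≈ 0.00045767
Pow(Mul(X, m), -1) = Pow(Mul(-75, Rational(1, 2185)), -1) = Pow(Rational(-15, 437), -1) = Rational(-437, 15)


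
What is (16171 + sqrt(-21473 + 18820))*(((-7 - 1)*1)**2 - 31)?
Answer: 533643 + 33*I*sqrt(2653) ≈ 5.3364e+5 + 1699.7*I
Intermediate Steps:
(16171 + sqrt(-21473 + 18820))*(((-7 - 1)*1)**2 - 31) = (16171 + sqrt(-2653))*((-8*1)**2 - 31) = (16171 + I*sqrt(2653))*((-8)**2 - 31) = (16171 + I*sqrt(2653))*(64 - 31) = (16171 + I*sqrt(2653))*33 = 533643 + 33*I*sqrt(2653)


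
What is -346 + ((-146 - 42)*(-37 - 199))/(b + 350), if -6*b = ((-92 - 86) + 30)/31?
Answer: -447605/2039 ≈ -219.52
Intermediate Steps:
b = 74/93 (b = -((-92 - 86) + 30)/(6*31) = -(-178 + 30)/(6*31) = -(-74)/(3*31) = -1/6*(-148/31) = 74/93 ≈ 0.79570)
-346 + ((-146 - 42)*(-37 - 199))/(b + 350) = -346 + ((-146 - 42)*(-37 - 199))/(74/93 + 350) = -346 + (-188*(-236))/(32624/93) = -346 + 44368*(93/32624) = -346 + 257889/2039 = -447605/2039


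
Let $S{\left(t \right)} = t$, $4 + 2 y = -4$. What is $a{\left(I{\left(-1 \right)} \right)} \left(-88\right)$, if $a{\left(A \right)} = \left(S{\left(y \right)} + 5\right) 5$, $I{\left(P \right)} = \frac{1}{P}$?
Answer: $-440$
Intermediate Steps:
$y = -4$ ($y = -2 + \frac{1}{2} \left(-4\right) = -2 - 2 = -4$)
$a{\left(A \right)} = 5$ ($a{\left(A \right)} = \left(-4 + 5\right) 5 = 1 \cdot 5 = 5$)
$a{\left(I{\left(-1 \right)} \right)} \left(-88\right) = 5 \left(-88\right) = -440$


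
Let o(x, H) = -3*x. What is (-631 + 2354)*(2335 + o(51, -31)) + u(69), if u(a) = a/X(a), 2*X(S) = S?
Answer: 3759588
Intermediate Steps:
X(S) = S/2
u(a) = 2 (u(a) = a/((a/2)) = a*(2/a) = 2)
(-631 + 2354)*(2335 + o(51, -31)) + u(69) = (-631 + 2354)*(2335 - 3*51) + 2 = 1723*(2335 - 153) + 2 = 1723*2182 + 2 = 3759586 + 2 = 3759588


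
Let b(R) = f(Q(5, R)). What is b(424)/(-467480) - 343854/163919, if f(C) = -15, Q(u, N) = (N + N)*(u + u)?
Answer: -4592640261/2189395832 ≈ -2.0977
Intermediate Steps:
Q(u, N) = 4*N*u (Q(u, N) = (2*N)*(2*u) = 4*N*u)
b(R) = -15
b(424)/(-467480) - 343854/163919 = -15/(-467480) - 343854/163919 = -15*(-1/467480) - 343854*1/163919 = 3/93496 - 49122/23417 = -4592640261/2189395832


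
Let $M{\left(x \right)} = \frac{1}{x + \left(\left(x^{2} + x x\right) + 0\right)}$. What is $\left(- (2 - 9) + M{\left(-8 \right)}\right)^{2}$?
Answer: $\frac{707281}{14400} \approx 49.117$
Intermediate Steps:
$M{\left(x \right)} = \frac{1}{x + 2 x^{2}}$ ($M{\left(x \right)} = \frac{1}{x + \left(\left(x^{2} + x^{2}\right) + 0\right)} = \frac{1}{x + \left(2 x^{2} + 0\right)} = \frac{1}{x + 2 x^{2}}$)
$\left(- (2 - 9) + M{\left(-8 \right)}\right)^{2} = \left(- (2 - 9) + \frac{1}{\left(-8\right) \left(1 + 2 \left(-8\right)\right)}\right)^{2} = \left(\left(-1\right) \left(-7\right) - \frac{1}{8 \left(1 - 16\right)}\right)^{2} = \left(7 - \frac{1}{8 \left(-15\right)}\right)^{2} = \left(7 - - \frac{1}{120}\right)^{2} = \left(7 + \frac{1}{120}\right)^{2} = \left(\frac{841}{120}\right)^{2} = \frac{707281}{14400}$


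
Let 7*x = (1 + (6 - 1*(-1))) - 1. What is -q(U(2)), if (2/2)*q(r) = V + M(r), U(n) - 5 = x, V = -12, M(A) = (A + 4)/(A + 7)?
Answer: 146/13 ≈ 11.231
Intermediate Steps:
M(A) = (4 + A)/(7 + A)
x = 1 (x = ((1 + (6 - 1*(-1))) - 1)/7 = ((1 + (6 + 1)) - 1)/7 = ((1 + 7) - 1)/7 = (8 - 1)/7 = (⅐)*7 = 1)
U(n) = 6 (U(n) = 5 + 1 = 6)
q(r) = -12 + (4 + r)/(7 + r)
-q(U(2)) = -(-80 - 11*6)/(7 + 6) = -(-80 - 66)/13 = -(-146)/13 = -1*(-146/13) = 146/13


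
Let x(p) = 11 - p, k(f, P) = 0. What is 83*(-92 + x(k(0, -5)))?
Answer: -6723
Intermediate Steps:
83*(-92 + x(k(0, -5))) = 83*(-92 + (11 - 1*0)) = 83*(-92 + (11 + 0)) = 83*(-92 + 11) = 83*(-81) = -6723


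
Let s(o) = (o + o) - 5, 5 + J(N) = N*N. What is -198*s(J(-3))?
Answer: -594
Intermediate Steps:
J(N) = -5 + N² (J(N) = -5 + N*N = -5 + N²)
s(o) = -5 + 2*o (s(o) = 2*o - 5 = -5 + 2*o)
-198*s(J(-3)) = -198*(-5 + 2*(-5 + (-3)²)) = -198*(-5 + 2*(-5 + 9)) = -198*(-5 + 2*4) = -198*(-5 + 8) = -198*3 = -594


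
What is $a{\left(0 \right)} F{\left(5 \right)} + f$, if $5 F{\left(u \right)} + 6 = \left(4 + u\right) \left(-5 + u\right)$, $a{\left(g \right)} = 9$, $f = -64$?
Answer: $- \frac{374}{5} \approx -74.8$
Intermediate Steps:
$F{\left(u \right)} = - \frac{6}{5} + \frac{\left(-5 + u\right) \left(4 + u\right)}{5}$ ($F{\left(u \right)} = - \frac{6}{5} + \frac{\left(4 + u\right) \left(-5 + u\right)}{5} = - \frac{6}{5} + \frac{\left(-5 + u\right) \left(4 + u\right)}{5}$)
$a{\left(0 \right)} F{\left(5 \right)} + f = 9 \left(- \frac{26}{5} - 1 + \frac{5^{2}}{5}\right) - 64 = 9 \left(- \frac{26}{5} - 1 + \frac{1}{5} \cdot 25\right) - 64 = 9 \left(- \frac{26}{5} - 1 + 5\right) - 64 = 9 \left(- \frac{6}{5}\right) - 64 = - \frac{54}{5} - 64 = - \frac{374}{5}$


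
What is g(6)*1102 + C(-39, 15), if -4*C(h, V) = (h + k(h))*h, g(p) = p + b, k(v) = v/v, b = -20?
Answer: -31597/2 ≈ -15799.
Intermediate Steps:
k(v) = 1
g(p) = -20 + p (g(p) = p - 20 = -20 + p)
C(h, V) = -h*(1 + h)/4 (C(h, V) = -(h + 1)*h/4 = -(1 + h)*h/4 = -h*(1 + h)/4)
g(6)*1102 + C(-39, 15) = (-20 + 6)*1102 - ¼*(-39)*(1 - 39) = -14*1102 - ¼*(-39)*(-38) = -15428 - 741/2 = -31597/2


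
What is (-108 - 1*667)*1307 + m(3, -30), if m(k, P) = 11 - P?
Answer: -1012884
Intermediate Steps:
(-108 - 1*667)*1307 + m(3, -30) = (-108 - 1*667)*1307 + (11 - 1*(-30)) = (-108 - 667)*1307 + (11 + 30) = -775*1307 + 41 = -1012925 + 41 = -1012884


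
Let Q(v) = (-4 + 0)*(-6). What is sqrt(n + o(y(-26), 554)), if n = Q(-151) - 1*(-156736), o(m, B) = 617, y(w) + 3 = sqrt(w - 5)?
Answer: sqrt(157377) ≈ 396.71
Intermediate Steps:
Q(v) = 24 (Q(v) = -4*(-6) = 24)
y(w) = -3 + sqrt(-5 + w) (y(w) = -3 + sqrt(w - 5) = -3 + sqrt(-5 + w))
n = 156760 (n = 24 - 1*(-156736) = 24 + 156736 = 156760)
sqrt(n + o(y(-26), 554)) = sqrt(156760 + 617) = sqrt(157377)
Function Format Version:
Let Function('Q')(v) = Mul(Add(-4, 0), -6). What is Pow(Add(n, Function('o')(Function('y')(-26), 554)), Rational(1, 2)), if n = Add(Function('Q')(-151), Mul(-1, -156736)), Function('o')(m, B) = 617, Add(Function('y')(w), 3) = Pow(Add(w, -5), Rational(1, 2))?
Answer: Pow(157377, Rational(1, 2)) ≈ 396.71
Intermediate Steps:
Function('Q')(v) = 24 (Function('Q')(v) = Mul(-4, -6) = 24)
Function('y')(w) = Add(-3, Pow(Add(-5, w), Rational(1, 2))) (Function('y')(w) = Add(-3, Pow(Add(w, -5), Rational(1, 2))) = Add(-3, Pow(Add(-5, w), Rational(1, 2))))
n = 156760 (n = Add(24, Mul(-1, -156736)) = Add(24, 156736) = 156760)
Pow(Add(n, Function('o')(Function('y')(-26), 554)), Rational(1, 2)) = Pow(Add(156760, 617), Rational(1, 2)) = Pow(157377, Rational(1, 2))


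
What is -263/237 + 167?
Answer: 39316/237 ≈ 165.89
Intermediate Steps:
-263/237 + 167 = 39316/237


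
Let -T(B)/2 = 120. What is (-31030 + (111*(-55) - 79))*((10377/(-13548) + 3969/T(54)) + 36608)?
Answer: -61493747963791/45160 ≈ -1.3617e+9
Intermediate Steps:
T(B) = -240 (T(B) = -2*120 = -240)
(-31030 + (111*(-55) - 79))*((10377/(-13548) + 3969/T(54)) + 36608) = (-31030 + (111*(-55) - 79))*((10377/(-13548) + 3969/(-240)) + 36608) = (-31030 + (-6105 - 79))*((10377*(-1/13548) + 3969*(-1/240)) + 36608) = (-31030 - 6184)*((-3459/4516 - 1323/80) + 36608) = -37214*(-1562847/90320 + 36608) = -37214*3304871713/90320 = -61493747963791/45160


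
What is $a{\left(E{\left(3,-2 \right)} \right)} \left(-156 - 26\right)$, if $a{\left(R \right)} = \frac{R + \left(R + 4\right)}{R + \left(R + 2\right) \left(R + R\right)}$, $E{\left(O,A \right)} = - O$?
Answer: $\frac{364}{3} \approx 121.33$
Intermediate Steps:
$a{\left(R \right)} = \frac{4 + 2 R}{R + 2 R \left(2 + R\right)}$ ($a{\left(R \right)} = \frac{R + \left(4 + R\right)}{R + \left(2 + R\right) 2 R} = \frac{4 + 2 R}{R + 2 R \left(2 + R\right)}$)
$a{\left(E{\left(3,-2 \right)} \right)} \left(-156 - 26\right) = \frac{2 \left(2 - 3\right)}{\left(-1\right) 3 \left(5 + 2 \left(\left(-1\right) 3\right)\right)} \left(-156 - 26\right) = \frac{2 \left(2 - 3\right)}{\left(-3\right) \left(5 + 2 \left(-3\right)\right)} \left(-182\right) = 2 \left(- \frac{1}{3}\right) \frac{1}{5 - 6} \left(-1\right) \left(-182\right) = 2 \left(- \frac{1}{3}\right) \frac{1}{-1} \left(-1\right) \left(-182\right) = 2 \left(- \frac{1}{3}\right) \left(-1\right) \left(-1\right) \left(-182\right) = \left(- \frac{2}{3}\right) \left(-182\right) = \frac{364}{3}$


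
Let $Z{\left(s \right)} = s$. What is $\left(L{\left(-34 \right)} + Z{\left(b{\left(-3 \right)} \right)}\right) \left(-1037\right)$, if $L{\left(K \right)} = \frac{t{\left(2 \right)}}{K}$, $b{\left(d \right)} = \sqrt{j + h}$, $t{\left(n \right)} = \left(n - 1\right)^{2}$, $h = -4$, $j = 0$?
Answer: $\frac{61}{2} - 2074 i \approx 30.5 - 2074.0 i$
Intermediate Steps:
$t{\left(n \right)} = \left(-1 + n\right)^{2}$
$b{\left(d \right)} = 2 i$ ($b{\left(d \right)} = \sqrt{0 - 4} = \sqrt{-4} = 2 i$)
$L{\left(K \right)} = \frac{1}{K}$ ($L{\left(K \right)} = \frac{\left(-1 + 2\right)^{2}}{K} = \frac{1^{2}}{K} = 1 \frac{1}{K} = \frac{1}{K}$)
$\left(L{\left(-34 \right)} + Z{\left(b{\left(-3 \right)} \right)}\right) \left(-1037\right) = \left(\frac{1}{-34} + 2 i\right) \left(-1037\right) = \left(- \frac{1}{34} + 2 i\right) \left(-1037\right) = \frac{61}{2} - 2074 i$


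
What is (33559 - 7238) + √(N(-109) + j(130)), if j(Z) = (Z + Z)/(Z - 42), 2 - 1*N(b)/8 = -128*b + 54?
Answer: 26321 + I*√54222058/22 ≈ 26321.0 + 334.71*I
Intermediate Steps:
N(b) = -416 + 1024*b (N(b) = 16 - 8*(-128*b + 54) = 16 - 8*(54 - 128*b) = 16 + (-432 + 1024*b) = -416 + 1024*b)
j(Z) = 2*Z/(-42 + Z) (j(Z) = (2*Z)/(-42 + Z) = 2*Z/(-42 + Z))
(33559 - 7238) + √(N(-109) + j(130)) = (33559 - 7238) + √((-416 + 1024*(-109)) + 2*130/(-42 + 130)) = 26321 + √((-416 - 111616) + 2*130/88) = 26321 + √(-112032 + 2*130*(1/88)) = 26321 + √(-112032 + 65/22) = 26321 + √(-2464639/22) = 26321 + I*√54222058/22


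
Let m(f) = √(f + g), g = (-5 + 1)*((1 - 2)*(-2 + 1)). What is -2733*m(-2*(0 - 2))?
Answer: 0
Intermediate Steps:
g = -4 (g = -(-4)*(-1) = -4*1 = -4)
m(f) = √(-4 + f) (m(f) = √(f - 4) = √(-4 + f))
-2733*m(-2*(0 - 2)) = -2733*√(-4 - 2*(0 - 2)) = -2733*√(-4 - 2*(-2)) = -2733*√(-4 + 4) = -2733*√0 = -2733*0 = 0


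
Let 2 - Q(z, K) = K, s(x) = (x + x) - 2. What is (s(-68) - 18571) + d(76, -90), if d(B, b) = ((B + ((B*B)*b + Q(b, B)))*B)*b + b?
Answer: 3555673121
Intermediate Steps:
s(x) = -2 + 2*x (s(x) = 2*x - 2 = -2 + 2*x)
Q(z, K) = 2 - K
d(B, b) = b + B*b*(2 + b*B²) (d(B, b) = ((B + ((B*B)*b + (2 - B)))*B)*b + b = ((B + (B²*b + (2 - B)))*B)*b + b = ((B + (b*B² + (2 - B)))*B)*b + b = ((B + (2 - B + b*B²))*B)*b + b = ((2 + b*B²)*B)*b + b = (B*(2 + b*B²))*b + b = B*b*(2 + b*B²) + b = b + B*b*(2 + b*B²))
(s(-68) - 18571) + d(76, -90) = ((-2 + 2*(-68)) - 18571) - 90*(1 + 2*76 - 90*76³) = ((-2 - 136) - 18571) - 90*(1 + 152 - 90*438976) = (-138 - 18571) - 90*(1 + 152 - 39507840) = -18709 - 90*(-39507687) = -18709 + 3555691830 = 3555673121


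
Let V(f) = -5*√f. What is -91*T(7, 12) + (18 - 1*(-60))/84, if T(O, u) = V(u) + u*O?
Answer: -107003/14 + 910*√3 ≈ -6066.9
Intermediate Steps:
T(O, u) = -5*√u + O*u (T(O, u) = -5*√u + u*O = -5*√u + O*u)
-91*T(7, 12) + (18 - 1*(-60))/84 = -91*(-10*√3 + 7*12) + (18 - 1*(-60))/84 = -91*(-10*√3 + 84) + (18 + 60)*(1/84) = -91*(-10*√3 + 84) + 78*(1/84) = -91*(84 - 10*√3) + 13/14 = (-7644 + 910*√3) + 13/14 = -107003/14 + 910*√3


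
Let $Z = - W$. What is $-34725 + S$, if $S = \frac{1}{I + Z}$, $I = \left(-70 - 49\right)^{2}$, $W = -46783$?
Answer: $- \frac{2116280399}{60944} \approx -34725.0$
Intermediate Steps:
$I = 14161$ ($I = \left(-119\right)^{2} = 14161$)
$Z = 46783$ ($Z = \left(-1\right) \left(-46783\right) = 46783$)
$S = \frac{1}{60944}$ ($S = \frac{1}{14161 + 46783} = \frac{1}{60944} \approx 1.6409 \cdot 10^{-5}$)
$-34725 + S = -34725 + \frac{1}{60944} = - \frac{2116280399}{60944}$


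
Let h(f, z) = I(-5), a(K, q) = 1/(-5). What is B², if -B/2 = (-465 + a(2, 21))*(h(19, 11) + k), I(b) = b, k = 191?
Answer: 748695633984/25 ≈ 2.9948e+10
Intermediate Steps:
a(K, q) = -⅕
h(f, z) = -5
B = 865272/5 (B = -2*(-465 - ⅕)*(-5 + 191) = -(-4652)*186/5 = -2*(-432636/5) = 865272/5 ≈ 1.7305e+5)
B² = (865272/5)² = 748695633984/25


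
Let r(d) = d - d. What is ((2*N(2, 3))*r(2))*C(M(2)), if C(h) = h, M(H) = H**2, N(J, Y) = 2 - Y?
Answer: 0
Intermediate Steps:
r(d) = 0
((2*N(2, 3))*r(2))*C(M(2)) = ((2*(2 - 1*3))*0)*2**2 = ((2*(2 - 3))*0)*4 = ((2*(-1))*0)*4 = -2*0*4 = 0*4 = 0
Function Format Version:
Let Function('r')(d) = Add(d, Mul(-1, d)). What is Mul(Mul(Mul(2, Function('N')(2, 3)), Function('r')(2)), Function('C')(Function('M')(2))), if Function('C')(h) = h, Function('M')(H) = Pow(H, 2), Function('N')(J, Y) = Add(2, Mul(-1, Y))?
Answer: 0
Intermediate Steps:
Function('r')(d) = 0
Mul(Mul(Mul(2, Function('N')(2, 3)), Function('r')(2)), Function('C')(Function('M')(2))) = Mul(Mul(Mul(2, Add(2, Mul(-1, 3))), 0), Pow(2, 2)) = Mul(Mul(Mul(2, Add(2, -3)), 0), 4) = Mul(Mul(Mul(2, -1), 0), 4) = Mul(Mul(-2, 0), 4) = Mul(0, 4) = 0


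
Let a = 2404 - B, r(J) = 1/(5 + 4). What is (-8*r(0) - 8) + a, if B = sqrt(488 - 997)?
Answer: 21556/9 - I*sqrt(509) ≈ 2395.1 - 22.561*I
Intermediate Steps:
B = I*sqrt(509) (B = sqrt(-509) = I*sqrt(509) ≈ 22.561*I)
r(J) = 1/9
a = 2404 - I*sqrt(509) ≈ 2404.0 - 22.561*I
(-8*r(0) - 8) + a = (-8*1/9 - 8) + (2404 - I*sqrt(509)) = (-8/9 - 8) + (2404 - I*sqrt(509)) = -80/9 + (2404 - I*sqrt(509)) = 21556/9 - I*sqrt(509)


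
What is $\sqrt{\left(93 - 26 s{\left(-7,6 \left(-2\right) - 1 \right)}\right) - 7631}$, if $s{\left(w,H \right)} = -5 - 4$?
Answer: $2 i \sqrt{1826} \approx 85.463 i$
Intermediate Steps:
$s{\left(w,H \right)} = -9$
$\sqrt{\left(93 - 26 s{\left(-7,6 \left(-2\right) - 1 \right)}\right) - 7631} = \sqrt{\left(93 - -234\right) - 7631} = \sqrt{\left(93 + 234\right) - 7631} = \sqrt{327 - 7631} = \sqrt{-7304} = 2 i \sqrt{1826}$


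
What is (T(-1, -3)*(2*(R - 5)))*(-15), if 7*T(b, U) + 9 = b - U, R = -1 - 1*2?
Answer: -240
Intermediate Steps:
R = -3 (R = -1 - 2 = -3)
T(b, U) = -9/7 - U/7 + b/7 (T(b, U) = -9/7 + (b - U)/7 = -9/7 + (-U/7 + b/7) = -9/7 - U/7 + b/7)
(T(-1, -3)*(2*(R - 5)))*(-15) = ((-9/7 - 1/7*(-3) + (1/7)*(-1))*(2*(-3 - 5)))*(-15) = ((-9/7 + 3/7 - 1/7)*(2*(-8)))*(-15) = -1*(-16)*(-15) = 16*(-15) = -240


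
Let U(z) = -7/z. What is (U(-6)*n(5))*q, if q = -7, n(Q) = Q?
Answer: -245/6 ≈ -40.833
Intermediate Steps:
(U(-6)*n(5))*q = (-7/(-6)*5)*(-7) = (-7*(-1/6)*5)*(-7) = ((7/6)*5)*(-7) = (35/6)*(-7) = -245/6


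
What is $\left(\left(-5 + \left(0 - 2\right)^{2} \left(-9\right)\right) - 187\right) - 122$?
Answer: $-350$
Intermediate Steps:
$\left(\left(-5 + \left(0 - 2\right)^{2} \left(-9\right)\right) - 187\right) - 122 = \left(\left(-5 + \left(-2\right)^{2} \left(-9\right)\right) - 187\right) - 122 = \left(\left(-5 + 4 \left(-9\right)\right) - 187\right) - 122 = \left(\left(-5 - 36\right) - 187\right) - 122 = \left(-41 - 187\right) - 122 = -228 - 122 = -350$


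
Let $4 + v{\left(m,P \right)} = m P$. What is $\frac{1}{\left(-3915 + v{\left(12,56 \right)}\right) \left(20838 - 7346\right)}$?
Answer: $- \frac{1}{43808524} \approx -2.2827 \cdot 10^{-8}$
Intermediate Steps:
$v{\left(m,P \right)} = -4 + P m$ ($v{\left(m,P \right)} = -4 + m P = -4 + P m$)
$\frac{1}{\left(-3915 + v{\left(12,56 \right)}\right) \left(20838 - 7346\right)} = \frac{1}{\left(-3915 + \left(-4 + 56 \cdot 12\right)\right) \left(20838 - 7346\right)} = \frac{1}{\left(-3915 + \left(-4 + 672\right)\right) 13492} = \frac{1}{\left(-3915 + 668\right) 13492} = \frac{1}{\left(-3247\right) 13492} = \frac{1}{-43808524} = - \frac{1}{43808524}$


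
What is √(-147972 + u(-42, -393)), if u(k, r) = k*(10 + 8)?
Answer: 2*I*√37182 ≈ 385.65*I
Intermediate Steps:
u(k, r) = 18*k (u(k, r) = k*18 = 18*k)
√(-147972 + u(-42, -393)) = √(-147972 + 18*(-42)) = √(-147972 - 756) = √(-148728) = 2*I*√37182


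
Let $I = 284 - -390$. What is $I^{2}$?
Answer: $454276$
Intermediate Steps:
$I = 674$ ($I = 284 + 390 = 674$)
$I^{2} = 674^{2} = 454276$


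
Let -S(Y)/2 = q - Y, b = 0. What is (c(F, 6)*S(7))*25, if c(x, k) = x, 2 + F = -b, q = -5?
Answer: -1200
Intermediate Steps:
S(Y) = 10 + 2*Y (S(Y) = -2*(-5 - Y) = 10 + 2*Y)
F = -2 (F = -2 - 1*0 = -2 + 0 = -2)
(c(F, 6)*S(7))*25 = -2*(10 + 2*7)*25 = -2*(10 + 14)*25 = -2*24*25 = -48*25 = -1200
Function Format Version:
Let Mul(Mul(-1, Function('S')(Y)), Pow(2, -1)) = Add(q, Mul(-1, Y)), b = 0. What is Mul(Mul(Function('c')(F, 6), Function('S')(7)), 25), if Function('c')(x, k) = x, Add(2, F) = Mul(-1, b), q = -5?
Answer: -1200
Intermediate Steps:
Function('S')(Y) = Add(10, Mul(2, Y)) (Function('S')(Y) = Mul(-2, Add(-5, Mul(-1, Y))) = Add(10, Mul(2, Y)))
F = -2 (F = Add(-2, Mul(-1, 0)) = Add(-2, 0) = -2)
Mul(Mul(Function('c')(F, 6), Function('S')(7)), 25) = Mul(Mul(-2, Add(10, Mul(2, 7))), 25) = Mul(Mul(-2, Add(10, 14)), 25) = Mul(Mul(-2, 24), 25) = Mul(-48, 25) = -1200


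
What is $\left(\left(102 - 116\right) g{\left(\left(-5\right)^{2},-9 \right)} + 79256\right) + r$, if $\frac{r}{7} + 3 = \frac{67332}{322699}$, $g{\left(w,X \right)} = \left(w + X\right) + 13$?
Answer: $\frac{25438510795}{322699} \approx 78831.0$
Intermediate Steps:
$g{\left(w,X \right)} = 13 + X + w$ ($g{\left(w,X \right)} = \left(X + w\right) + 13 = 13 + X + w$)
$r = - \frac{6305355}{322699}$ ($r = -21 + 7 \cdot \frac{67332}{322699} = -21 + \frac{471324}{322699} = - \frac{6305355}{322699} \approx -19.539$)
$\left(\left(102 - 116\right) g{\left(\left(-5\right)^{2},-9 \right)} + 79256\right) + r = \left(\left(102 - 116\right) \left(13 - 9 + \left(-5\right)^{2}\right) + 79256\right) - \frac{6305355}{322699} = \left(- 14 \left(13 - 9 + 25\right) + 79256\right) - \frac{6305355}{322699} = \left(\left(-14\right) 29 + 79256\right) - \frac{6305355}{322699} = \left(-406 + 79256\right) - \frac{6305355}{322699} = 78850 - \frac{6305355}{322699} = \frac{25438510795}{322699}$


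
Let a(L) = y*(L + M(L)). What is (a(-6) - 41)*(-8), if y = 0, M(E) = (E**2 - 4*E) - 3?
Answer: 328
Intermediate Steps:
M(E) = -3 + E**2 - 4*E
a(L) = 0 (a(L) = 0*(L + (-3 + L**2 - 4*L)) = 0*(-3 + L**2 - 3*L) = 0)
(a(-6) - 41)*(-8) = (0 - 41)*(-8) = -41*(-8) = 328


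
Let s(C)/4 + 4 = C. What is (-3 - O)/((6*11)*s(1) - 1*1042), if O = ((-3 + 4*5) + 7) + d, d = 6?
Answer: 33/1834 ≈ 0.017993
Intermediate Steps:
s(C) = -16 + 4*C
O = 30 (O = ((-3 + 4*5) + 7) + 6 = ((-3 + 20) + 7) + 6 = (17 + 7) + 6 = 24 + 6 = 30)
(-3 - O)/((6*11)*s(1) - 1*1042) = (-3 - 1*30)/((6*11)*(-16 + 4*1) - 1*1042) = (-3 - 30)/(66*(-16 + 4) - 1042) = -33/(66*(-12) - 1042) = -33/(-792 - 1042) = -33/(-1834) = -33*(-1/1834) = 33/1834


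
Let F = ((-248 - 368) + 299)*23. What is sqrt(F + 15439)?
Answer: 2*sqrt(2037) ≈ 90.266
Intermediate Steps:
F = -7291 (F = (-616 + 299)*23 = -317*23 = -7291)
sqrt(F + 15439) = sqrt(-7291 + 15439) = sqrt(8148) = 2*sqrt(2037)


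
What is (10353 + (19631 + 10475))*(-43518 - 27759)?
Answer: -2883796143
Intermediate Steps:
(10353 + (19631 + 10475))*(-43518 - 27759) = (10353 + 30106)*(-71277) = 40459*(-71277) = -2883796143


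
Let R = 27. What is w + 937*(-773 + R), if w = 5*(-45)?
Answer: -699227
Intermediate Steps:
w = -225
w + 937*(-773 + R) = -225 + 937*(-773 + 27) = -225 + 937*(-746) = -225 - 699002 = -699227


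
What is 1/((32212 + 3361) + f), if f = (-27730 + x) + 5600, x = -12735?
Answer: 1/708 ≈ 0.0014124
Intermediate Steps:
f = -34865 (f = (-27730 - 12735) + 5600 = -40465 + 5600 = -34865)
1/((32212 + 3361) + f) = 1/((32212 + 3361) - 34865) = 1/(35573 - 34865) = 1/708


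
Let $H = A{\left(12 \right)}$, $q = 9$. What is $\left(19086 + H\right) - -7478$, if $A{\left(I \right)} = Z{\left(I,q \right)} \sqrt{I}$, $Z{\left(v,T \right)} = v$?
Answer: $26564 + 24 \sqrt{3} \approx 26606.0$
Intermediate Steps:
$A{\left(I \right)} = I^{\frac{3}{2}}$ ($A{\left(I \right)} = I \sqrt{I} = I^{\frac{3}{2}}$)
$H = 24 \sqrt{3}$ ($H = 12^{\frac{3}{2}} = 24 \sqrt{3} \approx 41.569$)
$\left(19086 + H\right) - -7478 = \left(19086 + 24 \sqrt{3}\right) - -7478 = \left(19086 + 24 \sqrt{3}\right) + 7478 = 26564 + 24 \sqrt{3}$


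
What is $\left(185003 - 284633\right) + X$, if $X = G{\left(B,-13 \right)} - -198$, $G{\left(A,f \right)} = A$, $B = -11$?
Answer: $-99443$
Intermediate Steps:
$X = 187$ ($X = -11 - -198 = -11 + 198 = 187$)
$\left(185003 - 284633\right) + X = \left(185003 - 284633\right) + 187 = -99630 + 187 = -99443$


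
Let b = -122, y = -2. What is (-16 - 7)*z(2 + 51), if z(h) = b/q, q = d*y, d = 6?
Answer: -1403/6 ≈ -233.83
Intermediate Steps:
q = -12 (q = 6*(-2) = -12)
z(h) = 61/6 (z(h) = -122/(-12) = -122*(-1/12) = 61/6)
(-16 - 7)*z(2 + 51) = (-16 - 7)*(61/6) = -23*61/6 = -1403/6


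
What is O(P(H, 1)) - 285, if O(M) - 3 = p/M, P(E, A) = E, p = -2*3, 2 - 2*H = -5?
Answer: -1986/7 ≈ -283.71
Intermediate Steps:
H = 7/2 (H = 1 - 1/2*(-5) = 1 + 5/2 = 7/2 ≈ 3.5000)
p = -6
O(M) = 3 - 6/M
O(P(H, 1)) - 285 = (3 - 6/7/2) - 285 = (3 - 6*2/7) - 285 = (3 - 12/7) - 285 = 9/7 - 285 = -1986/7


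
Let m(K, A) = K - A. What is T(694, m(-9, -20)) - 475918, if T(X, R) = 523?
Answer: -475395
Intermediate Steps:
T(694, m(-9, -20)) - 475918 = 523 - 475918 = -475395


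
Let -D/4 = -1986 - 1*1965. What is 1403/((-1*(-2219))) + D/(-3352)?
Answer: -7591555/1859522 ≈ -4.0825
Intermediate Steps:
D = 15804 (D = -4*(-1986 - 1*1965) = -4*(-1986 - 1965) = -4*(-3951) = 15804)
1403/((-1*(-2219))) + D/(-3352) = 1403/((-1*(-2219))) + 15804/(-3352) = 1403/2219 + 15804*(-1/3352) = 1403*(1/2219) - 3951/838 = 1403/2219 - 3951/838 = -7591555/1859522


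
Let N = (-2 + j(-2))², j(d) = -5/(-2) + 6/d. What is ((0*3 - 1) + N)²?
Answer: 441/16 ≈ 27.563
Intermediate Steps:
j(d) = 5/2 + 6/d (j(d) = -5*(-½) + 6/d = 5/2 + 6/d)
N = 25/4 (N = (-2 + (5/2 + 6/(-2)))² = (-2 + (5/2 + 6*(-½)))² = (-2 + (5/2 - 3))² = (-2 - ½)² = (-5/2)² = 25/4 ≈ 6.2500)
((0*3 - 1) + N)² = ((0*3 - 1) + 25/4)² = ((0 - 1) + 25/4)² = (-1 + 25/4)² = (21/4)² = 441/16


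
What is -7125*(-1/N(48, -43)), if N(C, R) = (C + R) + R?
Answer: -375/2 ≈ -187.50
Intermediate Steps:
N(C, R) = C + 2*R
-7125*(-1/N(48, -43)) = -7125*(-1/(48 + 2*(-43))) = -7125*(-1/(48 - 86)) = -7125/((-1*(-38))) = -7125/38 = -7125*1/38 = -375/2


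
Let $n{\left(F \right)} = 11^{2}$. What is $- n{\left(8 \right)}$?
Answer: $-121$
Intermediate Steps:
$n{\left(F \right)} = 121$
$- n{\left(8 \right)} = \left(-1\right) 121 = -121$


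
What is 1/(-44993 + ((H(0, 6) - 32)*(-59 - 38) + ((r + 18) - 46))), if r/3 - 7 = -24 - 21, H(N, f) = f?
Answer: -1/42613 ≈ -2.3467e-5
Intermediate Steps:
r = -114 (r = 21 + 3*(-24 - 21) = 21 + 3*(-45) = 21 - 135 = -114)
1/(-44993 + ((H(0, 6) - 32)*(-59 - 38) + ((r + 18) - 46))) = 1/(-44993 + ((6 - 32)*(-59 - 38) + ((-114 + 18) - 46))) = 1/(-44993 + (-26*(-97) + (-96 - 46))) = 1/(-44993 + (2522 - 142)) = 1/(-44993 + 2380) = 1/(-42613) = -1/42613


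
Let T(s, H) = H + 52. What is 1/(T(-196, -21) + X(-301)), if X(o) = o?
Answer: -1/270 ≈ -0.0037037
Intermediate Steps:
T(s, H) = 52 + H
1/(T(-196, -21) + X(-301)) = 1/((52 - 21) - 301) = 1/(31 - 301) = 1/(-270) = -1/270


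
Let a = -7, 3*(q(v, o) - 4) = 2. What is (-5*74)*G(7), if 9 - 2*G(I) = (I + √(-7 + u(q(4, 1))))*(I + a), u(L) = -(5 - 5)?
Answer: -1665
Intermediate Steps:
q(v, o) = 14/3 (q(v, o) = 4 + (⅓)*2 = 4 + ⅔ = 14/3)
u(L) = 0 (u(L) = -1*0 = 0)
G(I) = 9/2 - (-7 + I)*(I + I*√7)/2 (G(I) = 9/2 - (I + √(-7 + 0))*(I - 7)/2 = 9/2 - (I + √(-7))*(-7 + I)/2 = 9/2 - (I + I*√7)*(-7 + I)/2 = 9/2 - (-7 + I)*(I + I*√7)/2)
(-5*74)*G(7) = (-5*74)*(9/2 - ½*7² + (7/2)*7 + 7*I*√7/2 - ½*I*7*√7) = -370*(9/2 - ½*49 + 49/2 + 7*I*√7/2 - 7*I*√7/2) = -370*(9/2 - 49/2 + 49/2 + 7*I*√7/2 - 7*I*√7/2) = -370*9/2 = -1665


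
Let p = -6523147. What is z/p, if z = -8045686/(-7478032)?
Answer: -4022843/24390151003352 ≈ -1.6494e-7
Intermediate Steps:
z = 4022843/3739016 (z = -8045686*(-1/7478032) = 4022843/3739016 ≈ 1.0759)
z/p = (4022843/3739016)/(-6523147) = (4022843/3739016)*(-1/6523147) = -4022843/24390151003352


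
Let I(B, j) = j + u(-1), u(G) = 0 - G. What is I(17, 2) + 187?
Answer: 190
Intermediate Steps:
u(G) = -G
I(B, j) = 1 + j (I(B, j) = j - 1*(-1) = j + 1 = 1 + j)
I(17, 2) + 187 = (1 + 2) + 187 = 3 + 187 = 190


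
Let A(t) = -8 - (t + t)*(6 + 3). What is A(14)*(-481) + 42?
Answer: 125102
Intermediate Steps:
A(t) = -8 - 18*t (A(t) = -8 - 2*t*9 = -8 - 18*t)
A(14)*(-481) + 42 = (-8 - 18*14)*(-481) + 42 = (-8 - 252)*(-481) + 42 = -260*(-481) + 42 = 125060 + 42 = 125102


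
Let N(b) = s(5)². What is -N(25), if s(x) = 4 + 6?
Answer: -100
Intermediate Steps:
s(x) = 10
N(b) = 100 (N(b) = 10² = 100)
-N(25) = -1*100 = -100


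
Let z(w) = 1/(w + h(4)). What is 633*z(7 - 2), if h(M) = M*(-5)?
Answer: -211/5 ≈ -42.200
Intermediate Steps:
h(M) = -5*M
z(w) = 1/(-20 + w) (z(w) = 1/(w - 5*4) = 1/(w - 20) = 1/(-20 + w))
633*z(7 - 2) = 633/(-20 + (7 - 2)) = 633/(-20 + 5) = 633/(-15) = 633*(-1/15) = -211/5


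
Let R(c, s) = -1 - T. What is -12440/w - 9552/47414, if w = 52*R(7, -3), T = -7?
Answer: -37050649/924573 ≈ -40.073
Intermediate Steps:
R(c, s) = 6 (R(c, s) = -1 - 1*(-7) = -1 + 7 = 6)
w = 312 (w = 52*6 = 312)
-12440/w - 9552/47414 = -12440/312 - 9552/47414 = -12440*1/312 - 9552*1/47414 = -1555/39 - 4776/23707 = -37050649/924573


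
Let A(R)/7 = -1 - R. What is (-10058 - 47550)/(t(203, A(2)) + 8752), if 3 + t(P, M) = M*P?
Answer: -28804/2243 ≈ -12.842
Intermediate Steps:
A(R) = -7 - 7*R (A(R) = 7*(-1 - R) = -7 - 7*R)
t(P, M) = -3 + M*P
(-10058 - 47550)/(t(203, A(2)) + 8752) = (-10058 - 47550)/((-3 + (-7 - 7*2)*203) + 8752) = -57608/((-3 + (-7 - 14)*203) + 8752) = -57608/((-3 - 21*203) + 8752) = -57608/((-3 - 4263) + 8752) = -57608/(-4266 + 8752) = -57608/4486 = -57608*1/4486 = -28804/2243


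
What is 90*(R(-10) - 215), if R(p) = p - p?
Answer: -19350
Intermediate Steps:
R(p) = 0
90*(R(-10) - 215) = 90*(0 - 215) = 90*(-215) = -19350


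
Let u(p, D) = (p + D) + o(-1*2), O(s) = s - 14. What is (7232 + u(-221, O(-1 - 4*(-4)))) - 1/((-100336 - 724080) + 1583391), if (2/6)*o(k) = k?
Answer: 5317378849/758975 ≈ 7006.0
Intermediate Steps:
o(k) = 3*k
O(s) = -14 + s
u(p, D) = -6 + D + p (u(p, D) = (p + D) + 3*(-1*2) = (D + p) + 3*(-2) = (D + p) - 6 = -6 + D + p)
(7232 + u(-221, O(-1 - 4*(-4)))) - 1/((-100336 - 724080) + 1583391) = (7232 + (-6 + (-14 + (-1 - 4*(-4))) - 221)) - 1/((-100336 - 724080) + 1583391) = (7232 + (-6 + (-14 + (-1 + 16)) - 221)) - 1/(-824416 + 1583391) = (7232 + (-6 + (-14 + 15) - 221)) - 1/758975 = (7232 + (-6 + 1 - 221)) - 1*1/758975 = (7232 - 226) - 1/758975 = 7006 - 1/758975 = 5317378849/758975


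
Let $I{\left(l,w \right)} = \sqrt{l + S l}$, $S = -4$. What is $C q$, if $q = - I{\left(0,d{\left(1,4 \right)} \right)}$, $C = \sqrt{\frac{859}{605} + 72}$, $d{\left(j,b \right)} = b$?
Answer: $0$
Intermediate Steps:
$C = \frac{\sqrt{222095}}{55}$ ($C = \sqrt{859 \cdot \frac{1}{605} + 72} = \sqrt{\frac{859}{605} + 72} = \sqrt{\frac{44419}{605}} = \frac{\sqrt{222095}}{55} \approx 8.5685$)
$I{\left(l,w \right)} = \sqrt{3} \sqrt{- l}$ ($I{\left(l,w \right)} = \sqrt{l - 4 l} = \sqrt{- 3 l} = \sqrt{3} \sqrt{- l}$)
$q = 0$ ($q = - \sqrt{3} \sqrt{\left(-1\right) 0} = - \sqrt{3} \sqrt{0} = - \sqrt{3} \cdot 0 = \left(-1\right) 0 = 0$)
$C q = \frac{\sqrt{222095}}{55} \cdot 0 = 0$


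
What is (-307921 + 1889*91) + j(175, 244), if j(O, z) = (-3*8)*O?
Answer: -140222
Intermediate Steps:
j(O, z) = -24*O
(-307921 + 1889*91) + j(175, 244) = (-307921 + 1889*91) - 24*175 = (-307921 + 171899) - 4200 = -136022 - 4200 = -140222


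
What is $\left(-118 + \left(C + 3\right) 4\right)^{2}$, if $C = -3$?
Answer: $13924$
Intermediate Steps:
$\left(-118 + \left(C + 3\right) 4\right)^{2} = \left(-118 + \left(-3 + 3\right) 4\right)^{2} = \left(-118 + 0 \cdot 4\right)^{2} = \left(-118 + 0\right)^{2} = \left(-118\right)^{2} = 13924$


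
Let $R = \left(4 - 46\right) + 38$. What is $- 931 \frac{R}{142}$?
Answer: $\frac{1862}{71} \approx 26.225$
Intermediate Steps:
$R = -4$ ($R = -42 + 38 = -4$)
$- 931 \frac{R}{142} = - 931 \left(- \frac{4}{142}\right) = - 931 \left(\left(-4\right) \frac{1}{142}\right) = \left(-931\right) \left(- \frac{2}{71}\right) = \frac{1862}{71}$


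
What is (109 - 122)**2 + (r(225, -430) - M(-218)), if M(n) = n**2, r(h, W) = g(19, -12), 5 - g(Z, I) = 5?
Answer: -47355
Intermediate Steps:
g(Z, I) = 0 (g(Z, I) = 5 - 1*5 = 5 - 5 = 0)
r(h, W) = 0
(109 - 122)**2 + (r(225, -430) - M(-218)) = (109 - 122)**2 + (0 - 1*(-218)**2) = (-13)**2 + (0 - 1*47524) = 169 + (0 - 47524) = 169 - 47524 = -47355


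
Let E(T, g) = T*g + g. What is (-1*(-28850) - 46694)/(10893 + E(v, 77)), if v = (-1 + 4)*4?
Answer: -8922/5947 ≈ -1.5003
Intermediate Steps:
v = 12 (v = 3*4 = 12)
E(T, g) = g + T*g
(-1*(-28850) - 46694)/(10893 + E(v, 77)) = (-1*(-28850) - 46694)/(10893 + 77*(1 + 12)) = (28850 - 46694)/(10893 + 77*13) = -17844/(10893 + 1001) = -17844/11894 = -17844*1/11894 = -8922/5947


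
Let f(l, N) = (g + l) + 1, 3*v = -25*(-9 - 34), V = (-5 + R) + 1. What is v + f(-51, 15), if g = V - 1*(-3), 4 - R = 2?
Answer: 928/3 ≈ 309.33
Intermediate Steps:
R = 2 (R = 4 - 1*2 = 4 - 2 = 2)
V = -2 (V = (-5 + 2) + 1 = -3 + 1 = -2)
v = 1075/3 (v = (-25*(-9 - 34))/3 = (-25*(-43))/3 = (⅓)*1075 = 1075/3 ≈ 358.33)
g = 1 (g = -2 - 1*(-3) = -2 + 3 = 1)
f(l, N) = 2 + l (f(l, N) = (1 + l) + 1 = 2 + l)
v + f(-51, 15) = 1075/3 + (2 - 51) = 1075/3 - 49 = 928/3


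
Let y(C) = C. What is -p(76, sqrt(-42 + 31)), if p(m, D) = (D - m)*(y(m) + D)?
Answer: 5787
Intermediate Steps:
p(m, D) = (D + m)*(D - m) (p(m, D) = (D - m)*(m + D) = (D - m)*(D + m) = (D + m)*(D - m))
-p(76, sqrt(-42 + 31)) = -((sqrt(-42 + 31))**2 - 1*76**2) = -((sqrt(-11))**2 - 1*5776) = -((I*sqrt(11))**2 - 5776) = -(-11 - 5776) = -1*(-5787) = 5787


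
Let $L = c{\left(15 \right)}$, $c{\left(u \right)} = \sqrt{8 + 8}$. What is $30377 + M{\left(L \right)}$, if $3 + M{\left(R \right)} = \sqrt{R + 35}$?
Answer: $30374 + \sqrt{39} \approx 30380.0$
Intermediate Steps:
$c{\left(u \right)} = 4$ ($c{\left(u \right)} = \sqrt{16} = 4$)
$L = 4$
$M{\left(R \right)} = -3 + \sqrt{35 + R}$ ($M{\left(R \right)} = -3 + \sqrt{R + 35} = -3 + \sqrt{35 + R}$)
$30377 + M{\left(L \right)} = 30377 - \left(3 - \sqrt{35 + 4}\right) = 30377 - \left(3 - \sqrt{39}\right) = 30374 + \sqrt{39}$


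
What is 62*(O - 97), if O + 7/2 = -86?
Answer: -11563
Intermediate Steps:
O = -179/2 (O = -7/2 - 86 = -179/2 ≈ -89.500)
62*(O - 97) = 62*(-179/2 - 97) = 62*(-373/2) = -11563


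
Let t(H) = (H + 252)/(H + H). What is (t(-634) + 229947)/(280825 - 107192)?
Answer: 145786589/110083322 ≈ 1.3243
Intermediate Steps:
t(H) = (252 + H)/(2*H) (t(H) = (252 + H)/((2*H)) = (252 + H)*(1/(2*H)) = (252 + H)/(2*H))
(t(-634) + 229947)/(280825 - 107192) = ((½)*(252 - 634)/(-634) + 229947)/(280825 - 107192) = ((½)*(-1/634)*(-382) + 229947)/173633 = (191/634 + 229947)*(1/173633) = (145786589/634)*(1/173633) = 145786589/110083322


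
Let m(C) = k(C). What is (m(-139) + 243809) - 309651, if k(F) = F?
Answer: -65981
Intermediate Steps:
m(C) = C
(m(-139) + 243809) - 309651 = (-139 + 243809) - 309651 = 243670 - 309651 = -65981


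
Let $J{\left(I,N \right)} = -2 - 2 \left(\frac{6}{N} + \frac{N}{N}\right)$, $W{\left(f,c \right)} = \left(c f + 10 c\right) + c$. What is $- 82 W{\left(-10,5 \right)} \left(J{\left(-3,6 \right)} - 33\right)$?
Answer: $15990$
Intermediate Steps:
$W{\left(f,c \right)} = 11 c + c f$ ($W{\left(f,c \right)} = \left(10 c + c f\right) + c = 11 c + c f$)
$J{\left(I,N \right)} = -4 - \frac{12}{N}$ ($J{\left(I,N \right)} = -2 - 2 \left(\frac{6}{N} + 1\right) = -2 - 2 \left(1 + \frac{6}{N}\right) = -2 - \left(2 + \frac{12}{N}\right) = -4 - \frac{12}{N}$)
$- 82 W{\left(-10,5 \right)} \left(J{\left(-3,6 \right)} - 33\right) = - 82 \cdot 5 \left(11 - 10\right) \left(\left(-4 - \frac{12}{6}\right) - 33\right) = - 82 \cdot 5 \cdot 1 \left(\left(-4 - 2\right) - 33\right) = \left(-82\right) 5 \left(\left(-4 - 2\right) - 33\right) = - 410 \left(-6 - 33\right) = \left(-410\right) \left(-39\right) = 15990$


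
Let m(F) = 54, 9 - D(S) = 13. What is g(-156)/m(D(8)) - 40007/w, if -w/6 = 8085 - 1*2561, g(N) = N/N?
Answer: 365587/298296 ≈ 1.2256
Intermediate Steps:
D(S) = -4 (D(S) = 9 - 1*13 = 9 - 13 = -4)
g(N) = 1
w = -33144 (w = -6*(8085 - 1*2561) = -6*(8085 - 2561) = -6*5524 = -33144)
g(-156)/m(D(8)) - 40007/w = 1/54 - 40007/(-33144) = 1*(1/54) - 40007*(-1/33144) = 1/54 + 40007/33144 = 365587/298296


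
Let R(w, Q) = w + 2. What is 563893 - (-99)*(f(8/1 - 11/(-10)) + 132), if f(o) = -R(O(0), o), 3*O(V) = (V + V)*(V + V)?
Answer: 576763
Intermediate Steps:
O(V) = 4*V²/3 (O(V) = ((V + V)*(V + V))/3 = ((2*V)*(2*V))/3 = (4*V²)/3 = 4*V²/3)
R(w, Q) = 2 + w
f(o) = -2 (f(o) = -(2 + (4/3)*0²) = -(2 + (4/3)*0) = -(2 + 0) = -1*2 = -2)
563893 - (-99)*(f(8/1 - 11/(-10)) + 132) = 563893 - (-99)*(-2 + 132) = 563893 - (-99)*130 = 563893 - 1*(-12870) = 563893 + 12870 = 576763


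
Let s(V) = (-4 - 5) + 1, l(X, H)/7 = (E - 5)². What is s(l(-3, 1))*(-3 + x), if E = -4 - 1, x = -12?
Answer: 120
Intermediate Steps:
E = -5
l(X, H) = 700 (l(X, H) = 7*(-5 - 5)² = 7*(-10)² = 7*100 = 700)
s(V) = -8 (s(V) = -9 + 1 = -8)
s(l(-3, 1))*(-3 + x) = -8*(-3 - 12) = -8*(-15) = 120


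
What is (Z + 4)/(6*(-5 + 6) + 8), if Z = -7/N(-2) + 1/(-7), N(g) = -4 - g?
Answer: 103/196 ≈ 0.52551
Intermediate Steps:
Z = 47/14 (Z = -7/(-4 - 1*(-2)) + 1/(-7) = -7/(-4 + 2) + 1*(-⅐) = -7/(-2) - ⅐ = -7*(-½) - ⅐ = 7/2 - ⅐ = 47/14 ≈ 3.3571)
(Z + 4)/(6*(-5 + 6) + 8) = (47/14 + 4)/(6*(-5 + 6) + 8) = 103/(14*(6*1 + 8)) = 103/(14*(6 + 8)) = (103/14)/14 = (103/14)*(1/14) = 103/196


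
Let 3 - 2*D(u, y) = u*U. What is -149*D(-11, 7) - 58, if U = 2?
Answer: -3841/2 ≈ -1920.5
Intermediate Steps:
D(u, y) = 3/2 - u (D(u, y) = 3/2 - u*2/2 = 3/2 - u)
-149*D(-11, 7) - 58 = -149*(3/2 - 1*(-11)) - 58 = -149*(3/2 + 11) - 58 = -149*25/2 - 58 = -3725/2 - 58 = -3841/2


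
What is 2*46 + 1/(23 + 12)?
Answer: 3221/35 ≈ 92.029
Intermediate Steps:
2*46 + 1/(23 + 12) = 92 + 1/35 = 3221/35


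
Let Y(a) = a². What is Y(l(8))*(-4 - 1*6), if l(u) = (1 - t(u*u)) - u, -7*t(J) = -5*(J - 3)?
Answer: -1253160/49 ≈ -25575.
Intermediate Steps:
t(J) = -15/7 + 5*J/7 (t(J) = -(-5)*(J - 3)/7 = -(-5)*(-3 + J)/7 = -(15 - 5*J)/7 = -15/7 + 5*J/7)
l(u) = 22/7 - u - 5*u²/7 (l(u) = (1 - (-15/7 + 5*(u*u)/7)) - u = (1 - (-15/7 + 5*u²/7)) - u = (1 + (15/7 - 5*u²/7)) - u = (22/7 - 5*u²/7) - u = 22/7 - u - 5*u²/7)
Y(l(8))*(-4 - 1*6) = (22/7 - 1*8 - 5/7*8²)²*(-4 - 1*6) = (22/7 - 8 - 5/7*64)²*(-4 - 6) = (22/7 - 8 - 320/7)²*(-10) = (-354/7)²*(-10) = (125316/49)*(-10) = -1253160/49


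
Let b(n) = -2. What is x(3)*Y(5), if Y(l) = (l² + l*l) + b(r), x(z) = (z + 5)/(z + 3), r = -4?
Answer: 64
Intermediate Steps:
x(z) = (5 + z)/(3 + z)
Y(l) = -2 + 2*l² (Y(l) = (l² + l*l) - 2 = (l² + l²) - 2 = 2*l² - 2 = -2 + 2*l²)
x(3)*Y(5) = ((5 + 3)/(3 + 3))*(-2 + 2*5²) = (8/6)*(-2 + 2*25) = ((⅙)*8)*(-2 + 50) = (4/3)*48 = 64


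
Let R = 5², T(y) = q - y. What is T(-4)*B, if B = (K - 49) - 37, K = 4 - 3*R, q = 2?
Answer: -942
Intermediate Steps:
T(y) = 2 - y
R = 25
K = -71 (K = 4 - 3*25 = 4 - 75 = -71)
B = -157 (B = (-71 - 49) - 37 = -120 - 37 = -157)
T(-4)*B = (2 - 1*(-4))*(-157) = (2 + 4)*(-157) = 6*(-157) = -942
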